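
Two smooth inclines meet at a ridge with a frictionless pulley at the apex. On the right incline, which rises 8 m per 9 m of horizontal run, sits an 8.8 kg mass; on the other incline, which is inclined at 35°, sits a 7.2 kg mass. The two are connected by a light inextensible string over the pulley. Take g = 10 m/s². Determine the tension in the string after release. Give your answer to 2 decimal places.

Resolve each weight along its own incline: the 8.8 kg mass has component 8.8 × 10 × sin 41.63° = 58.464 N down its slope, and the 7.2 kg mass has 7.2 × 10 × sin 35° = 41.298 N down its slope.
The 8.8 kg side's 58.464 N exceeds the other side's 41.298 N, so that mass slides down and the 7.2 kg mass slides up. Taking that direction as positive, Newton's second law for the whole system gives 58.464 − 41.298 = (8.8 + 7.2) a, so a = 17.166 / 16 = 1.0729 m/s².
For the 7.2 kg mass (up-slope positive): T − 41.298 = 7.2 × 1.0729, so T = 49.023 N.

49.02 N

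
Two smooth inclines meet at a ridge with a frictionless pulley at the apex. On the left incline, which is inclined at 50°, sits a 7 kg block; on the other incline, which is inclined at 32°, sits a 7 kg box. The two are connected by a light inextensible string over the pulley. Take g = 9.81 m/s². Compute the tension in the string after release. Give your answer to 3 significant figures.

Resolve each weight along its own incline: the 7 kg mass has component 7 × 9.81 × sin 50° = 52.604 N down its slope, and the 7 kg mass has 7 × 9.81 × sin 32° = 36.390 N down its slope.
The 7 kg side's 52.604 N exceeds the other side's 36.390 N, so that mass slides down and the 7 kg mass slides up. Taking that direction as positive, Newton's second law for the whole system gives 52.604 − 36.390 = (7 + 7) a, so a = 16.214 / 14 = 1.1581 m/s².
For the 7 kg mass (up-slope positive): T − 36.390 = 7 × 1.1581, so T = 44.497 N.

44.5 N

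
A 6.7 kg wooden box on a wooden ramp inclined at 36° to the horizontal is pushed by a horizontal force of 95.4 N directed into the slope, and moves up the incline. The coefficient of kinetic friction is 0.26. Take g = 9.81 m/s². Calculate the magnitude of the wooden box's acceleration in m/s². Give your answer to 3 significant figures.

1.51 m/s²

The horizontal push has components F cos 36° = 95.4 × 0.8090 = 77.179 N up the incline and F sin 36° = 95.4 × 0.5878 = 56.076 N pressing into the surface.
The normal force is therefore N = mg cos 36° + F sin 36° = 53.173 + 56.076 = 109.249 N, and kinetic friction down the slope is μN = 0.26 × 109.249 = 28.405 N.
Along the incline: F cos 36° − mg sin 36° − μN = ma, so 77.179 − 38.634 − 28.405 = 6.7 a, giving a = 1.5134 m/s².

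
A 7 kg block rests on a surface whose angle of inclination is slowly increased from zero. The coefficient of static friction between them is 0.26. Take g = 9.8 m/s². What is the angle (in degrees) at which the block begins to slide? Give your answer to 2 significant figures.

At the threshold of sliding, static friction is at its maximum μ_s N and exactly balances the weight component along the incline: mg sin θ = μ_s mg cos θ.
Hence tan θ = μ_s = 0.26, so θ = arctan(0.26) = 14.5742°.

15°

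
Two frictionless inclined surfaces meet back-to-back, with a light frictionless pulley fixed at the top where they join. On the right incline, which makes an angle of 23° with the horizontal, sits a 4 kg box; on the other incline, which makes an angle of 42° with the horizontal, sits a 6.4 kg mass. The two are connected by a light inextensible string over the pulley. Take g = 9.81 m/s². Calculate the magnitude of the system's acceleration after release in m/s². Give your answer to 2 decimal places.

2.57 m/s²

Resolve each weight along its own incline: the 4 kg mass has component 4 × 9.81 × sin 23° = 15.332 N down its slope, and the 6.4 kg mass has 6.4 × 9.81 × sin 42° = 42.011 N down its slope.
The 6.4 kg side's 42.011 N exceeds the other side's 15.332 N, so that mass slides down and the 4 kg mass slides up. Taking that direction as positive, Newton's second law for the whole system gives 42.011 − 15.332 = (4 + 6.4) a, so a = 26.679 / 10.4 = 2.5653 m/s².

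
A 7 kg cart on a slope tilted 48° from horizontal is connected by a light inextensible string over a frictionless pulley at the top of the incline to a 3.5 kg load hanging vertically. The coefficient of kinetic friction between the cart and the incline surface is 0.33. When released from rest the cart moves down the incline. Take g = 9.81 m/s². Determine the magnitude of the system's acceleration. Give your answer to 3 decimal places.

0.146 m/s²

For the cart on the incline: the weight component along the slope is m₁g sin 48° = 7 × 9.81 × 0.7431 = 51.029 N and the normal force is N = m₁g cos 48° = 45.949 N.
Kinetic friction opposes the cart's motion down the incline: f = μN = 0.33 × 45.949 = 15.163 N acting up the slope.
Newton's second law for the cart (down-slope positive): 51.029 − 15.163 − T = 7 a. For the hanging load (upward positive): T − 3.5 × 9.81 = 3.5 a.
Adding the two equations eliminates T: 1.531 = 10.5 a, so a = 0.1458 m/s².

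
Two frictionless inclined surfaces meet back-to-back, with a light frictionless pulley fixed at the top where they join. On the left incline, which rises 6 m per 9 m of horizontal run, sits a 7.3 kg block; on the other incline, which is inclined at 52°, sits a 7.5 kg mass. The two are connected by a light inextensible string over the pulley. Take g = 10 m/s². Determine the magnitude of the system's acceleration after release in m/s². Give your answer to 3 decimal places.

1.257 m/s²

Resolve each weight along its own incline: the 7.3 kg mass has component 7.3 × 10 × sin 33.69° = 40.493 N down its slope, and the 7.5 kg mass has 7.5 × 10 × sin 52° = 59.101 N down its slope.
The 7.5 kg side's 59.101 N exceeds the other side's 40.493 N, so that mass slides down and the 7.3 kg mass slides up. Taking that direction as positive, Newton's second law for the whole system gives 59.101 − 40.493 = (7.3 + 7.5) a, so a = 18.608 / 14.8 = 1.2573 m/s².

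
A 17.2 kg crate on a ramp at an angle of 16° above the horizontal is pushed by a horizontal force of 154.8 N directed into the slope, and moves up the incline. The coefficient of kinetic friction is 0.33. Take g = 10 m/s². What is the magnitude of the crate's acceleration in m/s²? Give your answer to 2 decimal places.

1.90 m/s²

The horizontal push has components F cos 16° = 154.8 × 0.9613 = 148.809 N up the incline and F sin 16° = 154.8 × 0.2756 = 42.663 N pressing into the surface.
The normal force is therefore N = mg cos 16° + F sin 16° = 165.344 + 42.663 = 208.007 N, and kinetic friction down the slope is μN = 0.33 × 208.007 = 68.642 N.
Along the incline: F cos 16° − mg sin 16° − μN = ma, so 148.809 − 47.403 − 68.642 = 17.2 a, giving a = 1.9049 m/s².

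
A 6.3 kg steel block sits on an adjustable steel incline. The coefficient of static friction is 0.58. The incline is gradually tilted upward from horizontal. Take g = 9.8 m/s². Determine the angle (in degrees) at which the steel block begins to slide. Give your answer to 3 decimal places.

At the threshold of sliding, static friction is at its maximum μ_s N and exactly balances the weight component along the incline: mg sin θ = μ_s mg cos θ.
Hence tan θ = μ_s = 0.58, so θ = arctan(0.58) = 30.1137°.

30.114°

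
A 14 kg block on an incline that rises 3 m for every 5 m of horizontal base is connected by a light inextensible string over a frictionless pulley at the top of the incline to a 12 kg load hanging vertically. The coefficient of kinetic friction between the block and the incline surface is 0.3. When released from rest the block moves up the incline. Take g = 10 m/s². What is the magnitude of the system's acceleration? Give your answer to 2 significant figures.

For the block on the incline: the weight component along the slope is m₁g sin 30.96° = 14 × 10 × 0.5145 = 72.030 N and the normal force is N = m₁g cos 30.96° = 120.049 N.
Kinetic friction opposes the block's motion up the incline: f = μN = 0.3 × 120.049 = 36.015 N acting down the slope.
Newton's second law for the block (up-slope positive): T − 72.030 − 36.015 = 14 a. For the hanging load (downward positive): 12 × 10 − T = 12 a.
Adding the two equations eliminates T: 11.955 = 26 a, so a = 0.4598 m/s².

0.46 m/s²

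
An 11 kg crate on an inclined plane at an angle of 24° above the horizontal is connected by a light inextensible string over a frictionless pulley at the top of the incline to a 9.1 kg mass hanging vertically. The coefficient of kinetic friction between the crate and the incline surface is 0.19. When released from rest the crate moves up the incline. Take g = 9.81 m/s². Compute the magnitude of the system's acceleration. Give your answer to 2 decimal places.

For the crate on the incline: the weight component along the slope is m₁g sin 24° = 11 × 9.81 × 0.4067 = 43.887 N and the normal force is N = m₁g cos 24° = 98.581 N.
Kinetic friction opposes the crate's motion up the incline: f = μN = 0.19 × 98.581 = 18.730 N acting down the slope.
Newton's second law for the crate (up-slope positive): T − 43.887 − 18.730 = 11 a. For the hanging mass (downward positive): 9.1 × 9.81 − T = 9.1 a.
Adding the two equations eliminates T: 26.654 = 20.1 a, so a = 1.3261 m/s².

1.33 m/s²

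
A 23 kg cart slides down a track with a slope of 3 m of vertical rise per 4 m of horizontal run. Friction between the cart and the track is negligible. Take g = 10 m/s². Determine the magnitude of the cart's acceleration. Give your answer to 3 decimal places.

6.000 m/s²

Resolving the weight along the incline: the component pulling the cart down the slope is mg sin 36.87° = 23 × 10 × 0.6000 = 138.000 N, and the normal force is N = mg cos 36.87° = 23 × 10 × 0.8000 = 184.000 N.
With no friction the net force along the incline is 138.000 N, so a = g sin 36.87° = 138.000 / 23 = 6.0000 m/s².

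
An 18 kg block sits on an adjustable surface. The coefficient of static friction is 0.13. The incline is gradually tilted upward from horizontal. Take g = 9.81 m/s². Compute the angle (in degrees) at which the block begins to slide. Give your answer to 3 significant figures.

At the threshold of sliding, static friction is at its maximum μ_s N and exactly balances the weight component along the incline: mg sin θ = μ_s mg cos θ.
Hence tan θ = μ_s = 0.13, so θ = arctan(0.13) = 7.4069°.

7.41°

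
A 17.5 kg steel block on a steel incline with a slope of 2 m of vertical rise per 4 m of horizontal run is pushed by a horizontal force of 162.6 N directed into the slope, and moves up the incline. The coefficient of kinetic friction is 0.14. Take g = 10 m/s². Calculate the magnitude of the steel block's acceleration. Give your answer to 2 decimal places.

The horizontal push has components F cos 26.57° = 162.6 × 0.8944 = 145.429 N up the incline and F sin 26.57° = 162.6 × 0.4472 = 72.715 N pressing into the surface.
The normal force is therefore N = mg cos 26.57° + F sin 26.57° = 156.520 + 72.715 = 229.235 N, and kinetic friction down the slope is μN = 0.14 × 229.235 = 32.093 N.
Along the incline: F cos 26.57° − mg sin 26.57° − μN = ma, so 145.429 − 78.260 − 32.093 = 17.5 a, giving a = 2.0043 m/s².

2.00 m/s²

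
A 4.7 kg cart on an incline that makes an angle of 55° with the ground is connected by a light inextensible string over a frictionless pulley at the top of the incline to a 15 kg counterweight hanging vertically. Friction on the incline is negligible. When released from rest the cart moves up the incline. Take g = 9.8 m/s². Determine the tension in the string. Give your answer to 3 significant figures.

For the cart on the incline: the weight component along the slope is m₁g sin 55° = 4.7 × 9.8 × 0.8192 = 37.732 N and the normal force is N = m₁g cos 55° = 26.419 N.
Newton's second law for the cart (up-slope positive): T − 37.732 = 4.7 a. For the hanging counterweight (downward positive): 15 × 9.8 − T = 15 a.
Adding the two equations eliminates T: 109.268 = 19.7 a, so a = 5.5466 m/s².
Then from the hanging counterweight's equation, T = 15 × (9.8 − 5.5466) = 63.801 N.

63.8 N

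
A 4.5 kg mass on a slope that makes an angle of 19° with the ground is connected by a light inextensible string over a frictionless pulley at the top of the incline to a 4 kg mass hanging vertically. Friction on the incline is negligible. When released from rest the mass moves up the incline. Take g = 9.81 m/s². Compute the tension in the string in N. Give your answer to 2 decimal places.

For the mass on the incline: the weight component along the slope is m₁g sin 19° = 4.5 × 9.81 × 0.3256 = 14.374 N and the normal force is N = m₁g cos 19° = 41.740 N.
Newton's second law for the mass (up-slope positive): T − 14.374 = 4.5 a. For the hanging mass (downward positive): 4 × 9.81 − T = 4 a.
Adding the two equations eliminates T: 24.866 = 8.5 a, so a = 2.9254 m/s².
Then from the hanging mass's equation, T = 4 × (9.81 − 2.9254) = 27.538 N.

27.54 N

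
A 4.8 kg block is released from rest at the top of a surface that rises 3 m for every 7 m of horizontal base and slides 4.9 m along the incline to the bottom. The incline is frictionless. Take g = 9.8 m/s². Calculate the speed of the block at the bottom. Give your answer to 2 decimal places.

6.15 m/s

The weight component along the incline is mg sin 23.20° = 18.530 N and the normal force is N = mg cos 23.20° = 43.237 N.
With no friction, a = g sin 23.20° = 3.8604 m/s².
Starting from rest over a distance of 4.9 m, v² = 2aL = 2 × 3.8604 × 4.9 = 37.8319, so v = 6.1508 m/s.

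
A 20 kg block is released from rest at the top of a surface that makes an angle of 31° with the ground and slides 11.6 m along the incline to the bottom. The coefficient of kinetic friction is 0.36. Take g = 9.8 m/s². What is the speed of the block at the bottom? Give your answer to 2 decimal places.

6.85 m/s

The weight component along the incline is mg sin 31° = 100.947 N and the normal force is N = mg cos 31° = 168.005 N.
Friction up the slope is f = μN = 0.36 × 168.005 = 60.482 N, so the net downslope force is 100.947 − 60.482 = 40.465 N and a = 40.465 / 20 = 2.0232 m/s².
Starting from rest over a distance of 11.6 m, v² = 2aL = 2 × 2.0232 × 11.6 = 46.9382, so v = 6.8511 m/s.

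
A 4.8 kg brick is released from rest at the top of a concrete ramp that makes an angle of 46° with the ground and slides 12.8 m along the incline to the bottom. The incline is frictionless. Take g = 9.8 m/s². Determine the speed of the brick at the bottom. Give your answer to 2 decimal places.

13.43 m/s

The weight component along the incline is mg sin 46° = 33.838 N and the normal force is N = mg cos 46° = 32.677 N.
With no friction, a = g sin 46° = 7.0495 m/s².
Starting from rest over a distance of 12.8 m, v² = 2aL = 2 × 7.0495 × 12.8 = 180.4672, so v = 13.4338 m/s.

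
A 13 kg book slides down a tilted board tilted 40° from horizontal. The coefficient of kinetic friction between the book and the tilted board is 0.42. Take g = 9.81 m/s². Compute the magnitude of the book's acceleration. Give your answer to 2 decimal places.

Resolving the weight along the incline: the component pulling the book down the slope is mg sin 40° = 13 × 9.81 × 0.6428 = 81.976 N, and the normal force is N = mg cos 40° = 13 × 9.81 × 0.7660 = 97.688 N.
Kinetic friction acts up the slope with magnitude f = μN = 0.42 × 97.688 = 41.029 N.
Net force along the incline is 81.976 − 41.029 = 40.947 N, so a = 40.947 / 13 = 3.1498 m/s².

3.15 m/s²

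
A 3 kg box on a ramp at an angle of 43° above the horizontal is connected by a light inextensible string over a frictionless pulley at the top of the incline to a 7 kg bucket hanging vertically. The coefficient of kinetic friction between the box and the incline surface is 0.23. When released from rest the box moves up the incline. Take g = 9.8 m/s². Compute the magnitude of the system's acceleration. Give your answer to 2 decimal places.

For the box on the incline: the weight component along the slope is m₁g sin 43° = 3 × 9.8 × 0.6820 = 20.051 N and the normal force is N = m₁g cos 43° = 21.502 N.
Kinetic friction opposes the box's motion up the incline: f = μN = 0.23 × 21.502 = 4.945 N acting down the slope.
Newton's second law for the box (up-slope positive): T − 20.051 − 4.945 = 3 a. For the hanging bucket (downward positive): 7 × 9.8 − T = 7 a.
Adding the two equations eliminates T: 43.604 = 10 a, so a = 4.3604 m/s².

4.36 m/s²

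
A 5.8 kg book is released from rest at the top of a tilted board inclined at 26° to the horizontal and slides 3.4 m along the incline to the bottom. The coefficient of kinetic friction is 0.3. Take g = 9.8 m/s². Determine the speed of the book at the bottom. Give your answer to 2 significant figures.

3.4 m/s

The weight component along the incline is mg sin 26° = 24.917 N and the normal force is N = mg cos 26° = 51.087 N.
Friction up the slope is f = μN = 0.3 × 51.087 = 15.326 N, so the net downslope force is 24.917 − 15.326 = 9.591 N and a = 9.591 / 5.8 = 1.6536 m/s².
Starting from rest over a distance of 3.4 m, v² = 2aL = 2 × 1.6536 × 3.4 = 11.2445, so v = 3.3533 m/s.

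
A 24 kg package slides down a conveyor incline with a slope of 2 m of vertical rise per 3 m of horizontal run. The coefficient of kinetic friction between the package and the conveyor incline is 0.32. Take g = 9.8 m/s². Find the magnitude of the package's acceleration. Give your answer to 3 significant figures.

Resolving the weight along the incline: the component pulling the package down the slope is mg sin 33.69° = 24 × 9.8 × 0.5547 = 130.465 N, and the normal force is N = mg cos 33.69° = 24 × 9.8 × 0.8321 = 195.710 N.
Kinetic friction acts up the slope with magnitude f = μN = 0.32 × 195.710 = 62.627 N.
Net force along the incline is 130.465 − 62.627 = 67.838 N, so a = 67.838 / 24 = 2.8266 m/s².

2.83 m/s²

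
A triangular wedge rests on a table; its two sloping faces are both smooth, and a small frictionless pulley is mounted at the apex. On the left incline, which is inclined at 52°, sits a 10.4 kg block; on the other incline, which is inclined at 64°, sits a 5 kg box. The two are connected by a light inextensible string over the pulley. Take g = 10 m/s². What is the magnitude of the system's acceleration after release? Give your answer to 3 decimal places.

2.403 m/s²

Resolve each weight along its own incline: the 10.4 kg mass has component 10.4 × 10 × sin 52° = 81.953 N down its slope, and the 5 kg mass has 5 × 10 × sin 64° = 44.940 N down its slope.
The 10.4 kg side's 81.953 N exceeds the other side's 44.940 N, so that mass slides down and the 5 kg mass slides up. Taking that direction as positive, Newton's second law for the whole system gives 81.953 − 44.940 = (10.4 + 5) a, so a = 37.013 / 15.4 = 2.4034 m/s².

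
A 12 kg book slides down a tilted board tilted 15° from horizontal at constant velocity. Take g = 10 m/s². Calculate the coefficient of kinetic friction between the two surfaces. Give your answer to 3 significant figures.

0.268

At constant velocity the net force along the incline is zero: mg sin 15° = μ mg cos 15°.
So μ = tan 15° = 0.2588 / 0.9659 = 0.2679.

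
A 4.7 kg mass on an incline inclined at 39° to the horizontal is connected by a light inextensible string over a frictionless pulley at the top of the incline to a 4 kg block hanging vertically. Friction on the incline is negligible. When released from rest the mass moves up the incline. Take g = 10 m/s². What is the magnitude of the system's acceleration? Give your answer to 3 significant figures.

For the mass on the incline: the weight component along the slope is m₁g sin 39° = 4.7 × 10 × 0.6293 = 29.577 N and the normal force is N = m₁g cos 39° = 36.526 N.
Newton's second law for the mass (up-slope positive): T − 29.577 = 4.7 a. For the hanging block (downward positive): 4 × 10 − T = 4 a.
Adding the two equations eliminates T: 10.423 = 8.7 a, so a = 1.1980 m/s².

1.20 m/s²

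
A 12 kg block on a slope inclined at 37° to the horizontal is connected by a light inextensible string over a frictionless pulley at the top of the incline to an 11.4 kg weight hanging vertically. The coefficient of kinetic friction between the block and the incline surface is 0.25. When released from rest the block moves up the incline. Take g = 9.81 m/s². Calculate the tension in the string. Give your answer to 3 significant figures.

For the block on the incline: the weight component along the slope is m₁g sin 37° = 12 × 9.81 × 0.6018 = 70.844 N and the normal force is N = m₁g cos 37° = 94.015 N.
Kinetic friction opposes the block's motion up the incline: f = μN = 0.25 × 94.015 = 23.504 N acting down the slope.
Newton's second law for the block (up-slope positive): T − 70.844 − 23.504 = 12 a. For the hanging weight (downward positive): 11.4 × 9.81 − T = 11.4 a.
Adding the two equations eliminates T: 17.486 = 23.4 a, so a = 0.7473 m/s².
Then from the hanging weight's equation, T = 11.4 × (9.81 − 0.7473) = 103.315 N.

103 N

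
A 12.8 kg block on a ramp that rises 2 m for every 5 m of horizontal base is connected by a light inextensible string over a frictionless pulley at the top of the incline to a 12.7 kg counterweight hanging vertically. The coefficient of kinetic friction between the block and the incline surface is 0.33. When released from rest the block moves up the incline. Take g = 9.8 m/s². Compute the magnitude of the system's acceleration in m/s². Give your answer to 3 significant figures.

For the block on the incline: the weight component along the slope is m₁g sin 21.80° = 12.8 × 9.8 × 0.3714 = 46.588 N and the normal force is N = m₁g cos 21.80° = 116.468 N.
Kinetic friction opposes the block's motion up the incline: f = μN = 0.33 × 116.468 = 38.434 N acting down the slope.
Newton's second law for the block (up-slope positive): T − 46.588 − 38.434 = 12.8 a. For the hanging counterweight (downward positive): 12.7 × 9.8 − T = 12.7 a.
Adding the two equations eliminates T: 39.438 = 25.5 a, so a = 1.5466 m/s².

1.55 m/s²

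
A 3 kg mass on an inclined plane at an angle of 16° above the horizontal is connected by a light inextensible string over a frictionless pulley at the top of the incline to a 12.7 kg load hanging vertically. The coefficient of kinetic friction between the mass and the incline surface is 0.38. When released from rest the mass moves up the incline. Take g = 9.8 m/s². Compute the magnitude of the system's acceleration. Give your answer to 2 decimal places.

For the mass on the incline: the weight component along the slope is m₁g sin 16° = 3 × 9.8 × 0.2756 = 8.103 N and the normal force is N = m₁g cos 16° = 28.261 N.
Kinetic friction opposes the mass's motion up the incline: f = μN = 0.38 × 28.261 = 10.739 N acting down the slope.
Newton's second law for the mass (up-slope positive): T − 8.103 − 10.739 = 3 a. For the hanging load (downward positive): 12.7 × 9.8 − T = 12.7 a.
Adding the two equations eliminates T: 105.618 = 15.7 a, so a = 6.7273 m/s².

6.73 m/s²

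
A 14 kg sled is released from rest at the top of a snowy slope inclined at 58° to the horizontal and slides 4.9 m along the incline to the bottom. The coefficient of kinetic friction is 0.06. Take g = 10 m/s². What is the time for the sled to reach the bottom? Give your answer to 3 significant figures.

The weight component along the incline is mg sin 58° = 118.727 N and the normal force is N = mg cos 58° = 74.189 N.
Friction up the slope is f = μN = 0.06 × 74.189 = 4.451 N, so the net downslope force is 118.727 − 4.451 = 114.276 N and a = 114.276 / 14 = 8.1626 m/s².
Starting from rest, L = ½at², so t = √(2L/a) = √(2 × 4.9 / 8.1626) = 1.0957 s.

1.10 s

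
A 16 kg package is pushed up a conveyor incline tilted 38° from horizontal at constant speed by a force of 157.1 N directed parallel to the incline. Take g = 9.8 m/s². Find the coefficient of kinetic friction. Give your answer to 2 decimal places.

0.49

At constant speed ΣF = 0 along the incline. The applied 157.1 N acts up the slope; the weight component mg sin 38° = 96.536 N and kinetic friction μN both act down the slope.
So 157.1 = 96.536 + μ × 123.560, giving μ = (157.1 − 96.536) / 123.560 = 0.4902.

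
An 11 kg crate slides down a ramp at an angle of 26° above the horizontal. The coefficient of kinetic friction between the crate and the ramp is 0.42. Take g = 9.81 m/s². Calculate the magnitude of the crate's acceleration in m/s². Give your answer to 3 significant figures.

0.597 m/s²

Resolving the weight along the incline: the component pulling the crate down the slope is mg sin 26° = 11 × 9.81 × 0.4384 = 47.308 N, and the normal force is N = mg cos 26° = 11 × 9.81 × 0.8988 = 96.990 N.
Kinetic friction acts up the slope with magnitude f = μN = 0.42 × 96.990 = 40.736 N.
Net force along the incline is 47.308 − 40.736 = 6.572 N, so a = 6.572 / 11 = 0.5975 m/s².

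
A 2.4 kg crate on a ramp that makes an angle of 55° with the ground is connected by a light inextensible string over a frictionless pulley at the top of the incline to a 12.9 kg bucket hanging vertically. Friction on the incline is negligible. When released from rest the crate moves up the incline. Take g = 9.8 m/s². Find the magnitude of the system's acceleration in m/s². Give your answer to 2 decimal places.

For the crate on the incline: the weight component along the slope is m₁g sin 55° = 2.4 × 9.8 × 0.8192 = 19.268 N and the normal force is N = m₁g cos 55° = 13.491 N.
Newton's second law for the crate (up-slope positive): T − 19.268 = 2.4 a. For the hanging bucket (downward positive): 12.9 × 9.8 − T = 12.9 a.
Adding the two equations eliminates T: 107.152 = 15.3 a, so a = 7.0034 m/s².

7.00 m/s²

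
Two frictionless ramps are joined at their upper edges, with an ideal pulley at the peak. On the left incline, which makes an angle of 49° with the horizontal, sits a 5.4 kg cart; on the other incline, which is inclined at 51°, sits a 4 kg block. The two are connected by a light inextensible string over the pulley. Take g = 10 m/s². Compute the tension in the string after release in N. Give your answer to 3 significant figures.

35.2 N

Resolve each weight along its own incline: the 5.4 kg mass has component 5.4 × 10 × sin 49° = 40.754 N down its slope, and the 4 kg mass has 4 × 10 × sin 51° = 31.086 N down its slope.
The 5.4 kg side's 40.754 N exceeds the other side's 31.086 N, so that mass slides down and the 4 kg mass slides up. Taking that direction as positive, Newton's second law for the whole system gives 40.754 − 31.086 = (5.4 + 4) a, so a = 9.668 / 9.4 = 1.0285 m/s².
For the 4 kg mass (up-slope positive): T − 31.086 = 4 × 1.0285, so T = 35.200 N.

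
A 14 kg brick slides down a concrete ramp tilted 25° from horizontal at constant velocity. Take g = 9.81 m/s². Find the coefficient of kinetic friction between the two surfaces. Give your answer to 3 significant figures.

At constant velocity the net force along the incline is zero: mg sin 25° = μ mg cos 25°.
So μ = tan 25° = 0.4226 / 0.9063 = 0.4663.

0.466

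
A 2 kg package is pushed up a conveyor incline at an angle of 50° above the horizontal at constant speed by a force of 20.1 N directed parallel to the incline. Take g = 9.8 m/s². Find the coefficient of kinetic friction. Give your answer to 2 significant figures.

0.40

At constant speed ΣF = 0 along the incline. The applied 20.1 N acts up the slope; the weight component mg sin 50° = 15.014 N and kinetic friction μN both act down the slope.
So 20.1 = 15.014 + μ × 12.599, giving μ = (20.1 − 15.014) / 12.599 = 0.4037.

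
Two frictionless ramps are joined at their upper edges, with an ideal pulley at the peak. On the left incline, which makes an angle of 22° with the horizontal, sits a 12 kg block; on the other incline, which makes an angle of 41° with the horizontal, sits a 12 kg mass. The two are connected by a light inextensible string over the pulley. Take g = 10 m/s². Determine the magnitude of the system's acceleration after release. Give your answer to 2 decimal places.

Resolve each weight along its own incline: the 12 kg mass has component 12 × 10 × sin 22° = 44.953 N down its slope, and the 12 kg mass has 12 × 10 × sin 41° = 78.727 N down its slope.
The 12 kg side's 78.727 N exceeds the other side's 44.953 N, so that mass slides down and the 12 kg mass slides up. Taking that direction as positive, Newton's second law for the whole system gives 78.727 − 44.953 = (12 + 12) a, so a = 33.774 / 24 = 1.4073 m/s².

1.41 m/s²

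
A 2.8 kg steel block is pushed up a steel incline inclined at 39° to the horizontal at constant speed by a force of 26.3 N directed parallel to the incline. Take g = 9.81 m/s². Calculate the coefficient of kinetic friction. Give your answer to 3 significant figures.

0.422

At constant speed ΣF = 0 along the incline. The applied 26.3 N acts up the slope; the weight component mg sin 39° = 17.286 N and kinetic friction μN both act down the slope.
So 26.3 = 17.286 + μ × 21.347, giving μ = (26.3 − 17.286) / 21.347 = 0.4223.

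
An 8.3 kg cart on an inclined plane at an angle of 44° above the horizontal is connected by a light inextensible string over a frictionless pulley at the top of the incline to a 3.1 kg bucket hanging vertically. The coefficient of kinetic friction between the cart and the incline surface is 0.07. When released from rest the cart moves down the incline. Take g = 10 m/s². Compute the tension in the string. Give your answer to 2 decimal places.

For the cart on the incline: the weight component along the slope is m₁g sin 44° = 8.3 × 10 × 0.6947 = 57.660 N and the normal force is N = m₁g cos 44° = 59.705 N.
Kinetic friction opposes the cart's motion down the incline: f = μN = 0.07 × 59.705 = 4.179 N acting up the slope.
Newton's second law for the cart (down-slope positive): 57.660 − 4.179 − T = 8.3 a. For the hanging bucket (upward positive): T − 3.1 × 10 = 3.1 a.
Adding the two equations eliminates T: 22.481 = 11.4 a, so a = 1.9720 m/s².
Then from the hanging bucket's equation, T = 3.1 × (10 + 1.9720) = 37.113 N.

37.11 N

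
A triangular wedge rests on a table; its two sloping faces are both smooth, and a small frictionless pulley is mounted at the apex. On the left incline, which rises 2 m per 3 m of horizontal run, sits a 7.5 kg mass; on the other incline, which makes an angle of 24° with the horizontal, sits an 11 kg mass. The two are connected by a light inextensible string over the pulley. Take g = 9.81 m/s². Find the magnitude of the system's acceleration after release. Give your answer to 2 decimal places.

Resolve each weight along its own incline: the 7.5 kg mass has component 7.5 × 9.81 × sin 33.69° = 40.812 N down its slope, and the 11 kg mass has 11 × 9.81 × sin 24° = 43.891 N down its slope.
The 11 kg side's 43.891 N exceeds the other side's 40.812 N, so that mass slides down and the 7.5 kg mass slides up. Taking that direction as positive, Newton's second law for the whole system gives 43.891 − 40.812 = (7.5 + 11) a, so a = 3.079 / 18.5 = 0.1664 m/s².

0.17 m/s²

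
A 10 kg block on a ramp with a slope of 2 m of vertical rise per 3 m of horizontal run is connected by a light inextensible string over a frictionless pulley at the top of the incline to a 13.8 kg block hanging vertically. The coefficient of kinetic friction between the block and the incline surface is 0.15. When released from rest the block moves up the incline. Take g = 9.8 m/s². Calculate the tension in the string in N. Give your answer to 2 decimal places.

95.44 N

For the block on the incline: the weight component along the slope is m₁g sin 33.69° = 10 × 9.8 × 0.5547 = 54.361 N and the normal force is N = m₁g cos 33.69° = 81.541 N.
Kinetic friction opposes the block's motion up the incline: f = μN = 0.15 × 81.541 = 12.231 N acting down the slope.
Newton's second law for the block (up-slope positive): T − 54.361 − 12.231 = 10 a. For the hanging block (downward positive): 13.8 × 9.8 − T = 13.8 a.
Adding the two equations eliminates T: 68.648 = 23.8 a, so a = 2.8844 m/s².
Then from the hanging block's equation, T = 13.8 × (9.8 − 2.8844) = 95.435 N.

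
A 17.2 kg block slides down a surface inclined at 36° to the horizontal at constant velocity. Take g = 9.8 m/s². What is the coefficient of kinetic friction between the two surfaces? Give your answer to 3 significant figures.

0.727

At constant velocity the net force along the incline is zero: mg sin 36° = μ mg cos 36°.
So μ = tan 36° = 0.5878 / 0.8090 = 0.7266.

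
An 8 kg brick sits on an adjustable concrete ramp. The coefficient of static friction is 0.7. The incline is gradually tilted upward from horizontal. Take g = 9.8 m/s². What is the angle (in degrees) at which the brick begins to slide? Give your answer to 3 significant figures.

At the threshold of sliding, static friction is at its maximum μ_s N and exactly balances the weight component along the incline: mg sin θ = μ_s mg cos θ.
Hence tan θ = μ_s = 0.7, so θ = arctan(0.7) = 34.9920°.

35.0°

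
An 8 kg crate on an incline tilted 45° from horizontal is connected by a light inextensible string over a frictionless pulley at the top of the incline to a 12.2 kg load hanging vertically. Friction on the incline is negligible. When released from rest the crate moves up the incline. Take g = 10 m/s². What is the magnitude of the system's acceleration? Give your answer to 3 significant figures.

3.24 m/s²

For the crate on the incline: the weight component along the slope is m₁g sin 45° = 8 × 10 × 0.7071 = 56.568 N and the normal force is N = m₁g cos 45° = 56.569 N.
Newton's second law for the crate (up-slope positive): T − 56.568 = 8 a. For the hanging load (downward positive): 12.2 × 10 − T = 12.2 a.
Adding the two equations eliminates T: 65.432 = 20.2 a, so a = 3.2392 m/s².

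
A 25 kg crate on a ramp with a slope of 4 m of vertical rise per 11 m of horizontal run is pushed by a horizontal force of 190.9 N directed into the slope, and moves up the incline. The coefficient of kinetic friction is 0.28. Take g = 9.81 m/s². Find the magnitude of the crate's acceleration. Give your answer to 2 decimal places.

0.51 m/s²

The horizontal push has components F cos 19.98° = 190.9 × 0.9398 = 179.408 N up the incline and F sin 19.98° = 190.9 × 0.3417 = 65.231 N pressing into the surface.
The normal force is therefore N = mg cos 19.98° + F sin 19.98° = 230.486 + 65.231 = 295.717 N, and kinetic friction down the slope is μN = 0.28 × 295.717 = 82.801 N.
Along the incline: F cos 19.98° − mg sin 19.98° − μN = ma, so 179.408 − 83.802 − 82.801 = 25 a, giving a = 0.5122 m/s².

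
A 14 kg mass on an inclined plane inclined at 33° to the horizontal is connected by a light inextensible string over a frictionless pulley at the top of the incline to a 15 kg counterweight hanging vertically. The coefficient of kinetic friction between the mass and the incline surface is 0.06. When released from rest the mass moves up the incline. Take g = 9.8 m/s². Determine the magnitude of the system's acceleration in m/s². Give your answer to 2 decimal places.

2.25 m/s²

For the mass on the incline: the weight component along the slope is m₁g sin 33° = 14 × 9.8 × 0.5446 = 74.719 N and the normal force is N = m₁g cos 33° = 115.066 N.
Kinetic friction opposes the mass's motion up the incline: f = μN = 0.06 × 115.066 = 6.904 N acting down the slope.
Newton's second law for the mass (up-slope positive): T − 74.719 − 6.904 = 14 a. For the hanging counterweight (downward positive): 15 × 9.8 − T = 15 a.
Adding the two equations eliminates T: 65.377 = 29 a, so a = 2.2544 m/s².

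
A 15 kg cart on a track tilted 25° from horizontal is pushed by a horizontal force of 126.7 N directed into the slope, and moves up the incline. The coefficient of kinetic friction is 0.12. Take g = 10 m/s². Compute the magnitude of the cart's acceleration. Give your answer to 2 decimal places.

The horizontal push has components F cos 25° = 126.7 × 0.9063 = 114.828 N up the incline and F sin 25° = 126.7 × 0.4226 = 53.543 N pressing into the surface.
The normal force is therefore N = mg cos 25° + F sin 25° = 135.945 + 53.543 = 189.488 N, and kinetic friction down the slope is μN = 0.12 × 189.488 = 22.739 N.
Along the incline: F cos 25° − mg sin 25° − μN = ma, so 114.828 − 63.390 − 22.739 = 15 a, giving a = 1.9133 m/s².

1.91 m/s²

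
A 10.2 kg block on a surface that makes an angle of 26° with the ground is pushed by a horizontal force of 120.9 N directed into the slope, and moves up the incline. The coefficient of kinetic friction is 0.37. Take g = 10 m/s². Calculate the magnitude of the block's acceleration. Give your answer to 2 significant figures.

The horizontal push has components F cos 26° = 120.9 × 0.8988 = 108.665 N up the incline and F sin 26° = 120.9 × 0.4384 = 53.003 N pressing into the surface.
The normal force is therefore N = mg cos 26° + F sin 26° = 91.678 + 53.003 = 144.681 N, and kinetic friction down the slope is μN = 0.37 × 144.681 = 53.532 N.
Along the incline: F cos 26° − mg sin 26° − μN = ma, so 108.665 − 44.717 − 53.532 = 10.2 a, giving a = 1.0212 m/s².

1.0 m/s²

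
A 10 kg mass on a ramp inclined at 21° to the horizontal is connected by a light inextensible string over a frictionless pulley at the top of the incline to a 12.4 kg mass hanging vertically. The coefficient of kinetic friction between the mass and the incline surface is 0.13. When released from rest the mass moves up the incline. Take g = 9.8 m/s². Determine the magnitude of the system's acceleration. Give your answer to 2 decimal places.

For the mass on the incline: the weight component along the slope is m₁g sin 21° = 10 × 9.8 × 0.3584 = 35.123 N and the normal force is N = m₁g cos 21° = 91.491 N.
Kinetic friction opposes the mass's motion up the incline: f = μN = 0.13 × 91.491 = 11.894 N acting down the slope.
Newton's second law for the mass (up-slope positive): T − 35.123 − 11.894 = 10 a. For the hanging mass (downward positive): 12.4 × 9.8 − T = 12.4 a.
Adding the two equations eliminates T: 74.503 = 22.4 a, so a = 3.3260 m/s².

3.33 m/s²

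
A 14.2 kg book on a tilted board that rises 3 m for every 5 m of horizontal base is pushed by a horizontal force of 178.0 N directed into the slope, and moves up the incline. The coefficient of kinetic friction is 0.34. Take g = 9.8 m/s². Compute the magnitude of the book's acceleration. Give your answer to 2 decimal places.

0.66 m/s²

The horizontal push has components F cos 30.96° = 178.0 × 0.8575 = 152.635 N up the incline and F sin 30.96° = 178.0 × 0.5145 = 91.581 N pressing into the surface.
The normal force is therefore N = mg cos 30.96° + F sin 30.96° = 119.330 + 91.581 = 210.911 N, and kinetic friction down the slope is μN = 0.34 × 210.911 = 71.710 N.
Along the incline: F cos 30.96° − mg sin 30.96° − μN = ma, so 152.635 − 71.598 − 71.710 = 14.2 a, giving a = 0.6568 m/s².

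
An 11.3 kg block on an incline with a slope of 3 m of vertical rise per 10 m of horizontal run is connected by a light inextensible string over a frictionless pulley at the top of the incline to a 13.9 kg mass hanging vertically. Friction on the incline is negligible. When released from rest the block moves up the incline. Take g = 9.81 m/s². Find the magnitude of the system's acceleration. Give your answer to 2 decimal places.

4.15 m/s²

For the block on the incline: the weight component along the slope is m₁g sin 16.70° = 11.3 × 9.81 × 0.2873 = 31.848 N and the normal force is N = m₁g cos 16.70° = 106.178 N.
Newton's second law for the block (up-slope positive): T − 31.848 = 11.3 a. For the hanging mass (downward positive): 13.9 × 9.81 − T = 13.9 a.
Adding the two equations eliminates T: 104.511 = 25.2 a, so a = 4.1473 m/s².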